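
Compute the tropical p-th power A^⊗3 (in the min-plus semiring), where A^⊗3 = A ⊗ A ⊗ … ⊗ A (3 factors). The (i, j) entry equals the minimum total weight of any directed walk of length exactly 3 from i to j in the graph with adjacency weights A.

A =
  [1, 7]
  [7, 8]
A^⊗3 =
  [3, 9]
  [9, 15]

Each entry (A^⊗3)_ij equals the minimum over all length-3 walks i = v_0 → v_1 → … → v_3 = j of Σ_t A[v_t][v_{t+1}]. For example, for (i, j) = (0, 1) we minimise over 4 possible intermediate vertex sequences; the minimum is 9, attained along the walk 0 → 0 → 0 → 1.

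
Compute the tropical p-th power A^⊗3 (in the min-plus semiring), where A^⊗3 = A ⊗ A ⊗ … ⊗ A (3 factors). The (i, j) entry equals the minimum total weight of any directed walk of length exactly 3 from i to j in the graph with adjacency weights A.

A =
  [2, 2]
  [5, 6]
A^⊗3 =
  [6, 6]
  [9, 9]

Each entry (A^⊗3)_ij equals the minimum over all length-3 walks i = v_0 → v_1 → … → v_3 = j of Σ_t A[v_t][v_{t+1}]. For example, for (i, j) = (0, 1) we minimise over 4 possible intermediate vertex sequences; the minimum is 6, attained along the walk 0 → 0 → 0 → 1.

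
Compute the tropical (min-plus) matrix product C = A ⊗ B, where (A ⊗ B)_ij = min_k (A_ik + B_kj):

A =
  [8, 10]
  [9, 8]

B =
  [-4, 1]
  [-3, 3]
A ⊗ B =
  [4, 9]
  [5, 10]

Apply the min-plus product entry-by-entry:
  C[0][0] = min over k of (A[0][0] + B[0][0] = 8 + -4 = 4, A[0][1] + B[1][0] = 10 + -3 = 7) = 4 (attained at k = 0)
  C[0][1] = min over k of (A[0][0] + B[0][1] = 8 + 1 = 9, A[0][1] + B[1][1] = 10 + 3 = 13) = 9 (attained at k = 0)
  C[1][0] = min over k of (A[1][0] + B[0][0] = 9 + -4 = 5, A[1][1] + B[1][0] = 8 + -3 = 5) = 5 (attained at k = 0)
  C[1][1] = min over k of (A[1][0] + B[0][1] = 9 + 1 = 10, A[1][1] + B[1][1] = 8 + 3 = 11) = 10 (attained at k = 0)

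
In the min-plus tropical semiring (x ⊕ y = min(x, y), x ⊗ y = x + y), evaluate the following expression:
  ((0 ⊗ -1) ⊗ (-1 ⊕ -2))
((0 ⊗ -1) ⊗ (-1 ⊕ -2)) = -3

Expand innermost to outermost. Recall ⊕ takes the minimum of its arguments and ⊗ takes their sum. Working out the expression ((0 ⊗ -1) ⊗ (-1 ⊕ -2)) gives -3.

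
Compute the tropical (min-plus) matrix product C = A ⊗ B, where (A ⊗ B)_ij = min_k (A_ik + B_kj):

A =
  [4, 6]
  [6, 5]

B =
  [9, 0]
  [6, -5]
A ⊗ B =
  [12, 1]
  [11, 0]

Apply the min-plus product entry-by-entry:
  C[0][0] = min over k of (A[0][0] + B[0][0] = 4 + 9 = 13, A[0][1] + B[1][0] = 6 + 6 = 12) = 12 (attained at k = 1)
  C[0][1] = min over k of (A[0][0] + B[0][1] = 4 + 0 = 4, A[0][1] + B[1][1] = 6 + -5 = 1) = 1 (attained at k = 1)
  C[1][0] = min over k of (A[1][0] + B[0][0] = 6 + 9 = 15, A[1][1] + B[1][0] = 5 + 6 = 11) = 11 (attained at k = 1)
  C[1][1] = min over k of (A[1][0] + B[0][1] = 6 + 0 = 6, A[1][1] + B[1][1] = 5 + -5 = 0) = 0 (attained at k = 1)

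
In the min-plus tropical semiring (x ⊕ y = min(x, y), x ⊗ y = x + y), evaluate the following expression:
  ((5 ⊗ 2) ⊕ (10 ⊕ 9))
((5 ⊗ 2) ⊕ (10 ⊕ 9)) = 7

Expand innermost to outermost. Recall ⊕ takes the minimum of its arguments and ⊗ takes their sum. Working out the expression ((5 ⊗ 2) ⊕ (10 ⊕ 9)) gives 7.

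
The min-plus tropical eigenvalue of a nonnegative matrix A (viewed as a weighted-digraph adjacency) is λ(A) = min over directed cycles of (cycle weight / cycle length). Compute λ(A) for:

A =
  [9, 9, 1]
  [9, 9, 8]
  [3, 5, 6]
λ(A) = 2

Enumerate directed cycles and compute their means (weight / length). Sample:
  cycle 0 → 0: weight = 9, length = 1, mean = 9/1 ≈ 9.000
  cycle 1 → 1: weight = 9, length = 1, mean = 9/1 ≈ 9.000
  cycle 2 → 2: weight = 6, length = 1, mean = 6/1 ≈ 6.000
  cycle 0 → 1 → 0: weight = 18, length = 2, mean = 18/2 ≈ 9.000
  cycle 0 → 2 → 0: weight = 4, length = 2, mean = 4/2 ≈ 2.000
  cycle 1 → 0 → 1: weight = 18, length = 2, mean = 18/2 ≈ 9.000
Minimum mean = 2.000, attained e.g. along the cycle 0 → 2 → 0 with weight 4 and length 2. So λ(A) = 4/2 = 2.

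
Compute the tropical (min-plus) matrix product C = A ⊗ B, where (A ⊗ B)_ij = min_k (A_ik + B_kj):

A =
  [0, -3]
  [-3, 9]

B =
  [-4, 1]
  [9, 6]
A ⊗ B =
  [-4, 1]
  [-7, -2]

Apply the min-plus product entry-by-entry:
  C[0][0] = min over k of (A[0][0] + B[0][0] = 0 + -4 = -4, A[0][1] + B[1][0] = -3 + 9 = 6) = -4 (attained at k = 0)
  C[0][1] = min over k of (A[0][0] + B[0][1] = 0 + 1 = 1, A[0][1] + B[1][1] = -3 + 6 = 3) = 1 (attained at k = 0)
  C[1][0] = min over k of (A[1][0] + B[0][0] = -3 + -4 = -7, A[1][1] + B[1][0] = 9 + 9 = 18) = -7 (attained at k = 0)
  C[1][1] = min over k of (A[1][0] + B[0][1] = -3 + 1 = -2, A[1][1] + B[1][1] = 9 + 6 = 15) = -2 (attained at k = 0)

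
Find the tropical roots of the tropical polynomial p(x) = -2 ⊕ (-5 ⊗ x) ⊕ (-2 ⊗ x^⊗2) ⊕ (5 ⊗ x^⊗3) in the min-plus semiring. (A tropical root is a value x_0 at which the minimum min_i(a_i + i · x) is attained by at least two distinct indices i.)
Roots: {-7, -3, 3}

Each tropical root is a break point of the lower envelope of the lines y = a_i + i · x (there are 4 lines, with slopes 0, 1, ..., 3). Only the lines that attain the minimum somewhere contribute to roots; other lines are dominated. Here the surviving (envelope) indices are i = 3, i = 2, i = 1, i = 0.
Intersections between consecutive envelope lines give the roots: for adjacent envelope indices i < j the intersection is x = (a_i − a_j) / (j − i). Reading off the sorted break points: {-7, -3, 3}.
Verification: at each break x_0, at least two indices attain the minimum of min_i(a_i + i · x_0).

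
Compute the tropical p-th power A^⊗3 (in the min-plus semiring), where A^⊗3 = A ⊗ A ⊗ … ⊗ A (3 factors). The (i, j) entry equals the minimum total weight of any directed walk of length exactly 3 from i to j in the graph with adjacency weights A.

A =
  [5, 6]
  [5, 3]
A^⊗3 =
  [14, 12]
  [11, 9]

Each entry (A^⊗3)_ij equals the minimum over all length-3 walks i = v_0 → v_1 → … → v_3 = j of Σ_t A[v_t][v_{t+1}]. For example, for (i, j) = (0, 1) we minimise over 4 possible intermediate vertex sequences; the minimum is 12, attained along the walk 0 → 1 → 1 → 1.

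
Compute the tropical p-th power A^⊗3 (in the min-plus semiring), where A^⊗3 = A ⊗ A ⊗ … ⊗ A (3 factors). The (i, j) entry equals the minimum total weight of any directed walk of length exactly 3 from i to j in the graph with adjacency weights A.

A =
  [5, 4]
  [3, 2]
A^⊗3 =
  [9, 8]
  [7, 6]

Each entry (A^⊗3)_ij equals the minimum over all length-3 walks i = v_0 → v_1 → … → v_3 = j of Σ_t A[v_t][v_{t+1}]. For example, for (i, j) = (0, 1) we minimise over 4 possible intermediate vertex sequences; the minimum is 8, attained along the walk 0 → 1 → 1 → 1.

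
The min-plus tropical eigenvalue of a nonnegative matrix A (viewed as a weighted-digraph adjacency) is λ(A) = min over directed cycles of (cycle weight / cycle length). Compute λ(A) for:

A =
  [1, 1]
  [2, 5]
λ(A) = 1

Enumerate directed cycles and compute their means (weight / length). Sample:
  cycle 0 → 0: weight = 1, length = 1, mean = 1/1 ≈ 1.000
  cycle 1 → 1: weight = 5, length = 1, mean = 5/1 ≈ 5.000
  cycle 0 → 1 → 0: weight = 3, length = 2, mean = 3/2 ≈ 1.500
  cycle 1 → 0 → 1: weight = 3, length = 2, mean = 3/2 ≈ 1.500
Minimum mean = 1.000, attained e.g. along the cycle 0 → 0 with weight 1 and length 1. So λ(A) = 1/1 = 1.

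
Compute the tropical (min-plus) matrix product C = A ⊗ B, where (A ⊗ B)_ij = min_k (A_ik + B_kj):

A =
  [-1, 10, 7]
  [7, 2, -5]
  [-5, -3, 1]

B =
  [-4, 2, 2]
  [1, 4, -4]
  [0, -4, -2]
A ⊗ B =
  [-5, 1, 1]
  [-5, -9, -7]
  [-9, -3, -7]

Apply the min-plus product entry-by-entry:
  C[0][0] = min over k of (A[0][0] + B[0][0] = -1 + -4 = -5, A[0][1] + B[1][0] = 10 + 1 = 11, A[0][2] + B[2][0] = 7 + 0 = 7) = -5 (attained at k = 0)
  C[0][1] = min over k of (A[0][0] + B[0][1] = -1 + 2 = 1, A[0][1] + B[1][1] = 10 + 4 = 14, A[0][2] + B[2][1] = 7 + -4 = 3) = 1 (attained at k = 0)
  C[0][2] = min over k of (A[0][0] + B[0][2] = -1 + 2 = 1, A[0][1] + B[1][2] = 10 + -4 = 6, A[0][2] + B[2][2] = 7 + -2 = 5) = 1 (attained at k = 0)
  C[1][0] = min over k of (A[1][0] + B[0][0] = 7 + -4 = 3, A[1][1] + B[1][0] = 2 + 1 = 3, A[1][2] + B[2][0] = -5 + 0 = -5) = -5 (attained at k = 2)
  C[1][1] = min over k of (A[1][0] + B[0][1] = 7 + 2 = 9, A[1][1] + B[1][1] = 2 + 4 = 6, A[1][2] + B[2][1] = -5 + -4 = -9) = -9 (attained at k = 2)
  C[1][2] = min over k of (A[1][0] + B[0][2] = 7 + 2 = 9, A[1][1] + B[1][2] = 2 + -4 = -2, A[1][2] + B[2][2] = -5 + -2 = -7) = -7 (attained at k = 2)
  C[2][0] = min over k of (A[2][0] + B[0][0] = -5 + -4 = -9, A[2][1] + B[1][0] = -3 + 1 = -2, A[2][2] + B[2][0] = 1 + 0 = 1) = -9 (attained at k = 0)
  C[2][1] = min over k of (A[2][0] + B[0][1] = -5 + 2 = -3, A[2][1] + B[1][1] = -3 + 4 = 1, A[2][2] + B[2][1] = 1 + -4 = -3) = -3 (attained at k = 0)
  C[2][2] = min over k of (A[2][0] + B[0][2] = -5 + 2 = -3, A[2][1] + B[1][2] = -3 + -4 = -7, A[2][2] + B[2][2] = 1 + -2 = -1) = -7 (attained at k = 1)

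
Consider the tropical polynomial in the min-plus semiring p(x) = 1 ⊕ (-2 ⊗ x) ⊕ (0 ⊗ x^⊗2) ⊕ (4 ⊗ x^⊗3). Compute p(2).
p(2) = 0

A tropical monomial a ⊗ x^⊗i evaluates to a + i · x. Evaluating each term at x = 2:
  Term 0 contributes 1 + 0 · 2 = 1
  Term 1 contributes -2 + 1 · 2 = 0
  Term 2 contributes 0 + 2 · 2 = 4
  Term 3 contributes 4 + 3 · 2 = 10
p(2) = ⊕ of these = min[1, 0, 4, 10] = 0.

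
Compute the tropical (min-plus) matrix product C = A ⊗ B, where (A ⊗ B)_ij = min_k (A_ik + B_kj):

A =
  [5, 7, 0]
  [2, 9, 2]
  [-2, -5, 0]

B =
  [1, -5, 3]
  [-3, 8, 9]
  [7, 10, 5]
A ⊗ B =
  [4, 0, 5]
  [3, -3, 5]
  [-8, -7, 1]

Apply the min-plus product entry-by-entry:
  C[0][0] = min over k of (A[0][0] + B[0][0] = 5 + 1 = 6, A[0][1] + B[1][0] = 7 + -3 = 4, A[0][2] + B[2][0] = 0 + 7 = 7) = 4 (attained at k = 1)
  C[0][1] = min over k of (A[0][0] + B[0][1] = 5 + -5 = 0, A[0][1] + B[1][1] = 7 + 8 = 15, A[0][2] + B[2][1] = 0 + 10 = 10) = 0 (attained at k = 0)
  C[0][2] = min over k of (A[0][0] + B[0][2] = 5 + 3 = 8, A[0][1] + B[1][2] = 7 + 9 = 16, A[0][2] + B[2][2] = 0 + 5 = 5) = 5 (attained at k = 2)
  C[1][0] = min over k of (A[1][0] + B[0][0] = 2 + 1 = 3, A[1][1] + B[1][0] = 9 + -3 = 6, A[1][2] + B[2][0] = 2 + 7 = 9) = 3 (attained at k = 0)
  C[1][1] = min over k of (A[1][0] + B[0][1] = 2 + -5 = -3, A[1][1] + B[1][1] = 9 + 8 = 17, A[1][2] + B[2][1] = 2 + 10 = 12) = -3 (attained at k = 0)
  C[1][2] = min over k of (A[1][0] + B[0][2] = 2 + 3 = 5, A[1][1] + B[1][2] = 9 + 9 = 18, A[1][2] + B[2][2] = 2 + 5 = 7) = 5 (attained at k = 0)
  C[2][0] = min over k of (A[2][0] + B[0][0] = -2 + 1 = -1, A[2][1] + B[1][0] = -5 + -3 = -8, A[2][2] + B[2][0] = 0 + 7 = 7) = -8 (attained at k = 1)
  C[2][1] = min over k of (A[2][0] + B[0][1] = -2 + -5 = -7, A[2][1] + B[1][1] = -5 + 8 = 3, A[2][2] + B[2][1] = 0 + 10 = 10) = -7 (attained at k = 0)
  C[2][2] = min over k of (A[2][0] + B[0][2] = -2 + 3 = 1, A[2][1] + B[1][2] = -5 + 9 = 4, A[2][2] + B[2][2] = 0 + 5 = 5) = 1 (attained at k = 0)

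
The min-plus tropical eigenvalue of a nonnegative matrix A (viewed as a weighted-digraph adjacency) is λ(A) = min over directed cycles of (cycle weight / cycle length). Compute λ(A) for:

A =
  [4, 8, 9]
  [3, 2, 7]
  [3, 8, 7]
λ(A) = 2

Enumerate directed cycles and compute their means (weight / length). Sample:
  cycle 0 → 0: weight = 4, length = 1, mean = 4/1 ≈ 4.000
  cycle 1 → 1: weight = 2, length = 1, mean = 2/1 ≈ 2.000
  cycle 2 → 2: weight = 7, length = 1, mean = 7/1 ≈ 7.000
  cycle 0 → 1 → 0: weight = 11, length = 2, mean = 11/2 ≈ 5.500
  cycle 0 → 2 → 0: weight = 12, length = 2, mean = 12/2 ≈ 6.000
  cycle 1 → 0 → 1: weight = 11, length = 2, mean = 11/2 ≈ 5.500
Minimum mean = 2.000, attained e.g. along the cycle 1 → 1 with weight 2 and length 1. So λ(A) = 2/1 = 2.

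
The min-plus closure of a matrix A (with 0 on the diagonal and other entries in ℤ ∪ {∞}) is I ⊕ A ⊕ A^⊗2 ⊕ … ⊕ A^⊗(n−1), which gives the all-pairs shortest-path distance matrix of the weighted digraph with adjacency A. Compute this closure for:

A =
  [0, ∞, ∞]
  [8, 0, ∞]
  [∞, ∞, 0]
Closure =
  [0, ∞, ∞]
  [8, 0, ∞]
  [∞, ∞, 0]

This is the Floyd-Warshall all-pairs shortest-path computation. For each intermediate vertex k = 0, 1, …, 2, update dist[i][j] ← min(dist[i][j], dist[i][k] + dist[k][j]). The final matrix gives, for each (i, j), the minimum total weight of any directed path from i to j (possibly empty when i = j).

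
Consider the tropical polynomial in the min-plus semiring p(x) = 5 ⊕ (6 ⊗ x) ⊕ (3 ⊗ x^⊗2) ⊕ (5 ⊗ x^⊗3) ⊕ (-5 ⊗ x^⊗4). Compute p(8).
p(8) = 5

A tropical monomial a ⊗ x^⊗i evaluates to a + i · x. Evaluating each term at x = 8:
  Term 0 contributes 5 + 0 · 8 = 5
  Term 1 contributes 6 + 1 · 8 = 14
  Term 2 contributes 3 + 2 · 8 = 19
  Term 3 contributes 5 + 3 · 8 = 29
  Term 4 contributes -5 + 4 · 8 = 27
p(8) = ⊕ of these = min[5, 14, 19, 29, 27] = 5.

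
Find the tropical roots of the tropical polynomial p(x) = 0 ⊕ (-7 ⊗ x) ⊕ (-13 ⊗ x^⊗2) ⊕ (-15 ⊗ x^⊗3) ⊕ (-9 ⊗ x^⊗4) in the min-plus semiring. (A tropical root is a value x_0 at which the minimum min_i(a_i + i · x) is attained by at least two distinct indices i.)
Roots: {-6, 2, 6, 7}

Each tropical root is a break point of the lower envelope of the lines y = a_i + i · x (there are 5 lines, with slopes 0, 1, ..., 4). Only the lines that attain the minimum somewhere contribute to roots; other lines are dominated. Here the surviving (envelope) indices are i = 4, i = 3, i = 2, i = 1, i = 0.
Intersections between consecutive envelope lines give the roots: for adjacent envelope indices i < j the intersection is x = (a_i − a_j) / (j − i). Reading off the sorted break points: {-6, 2, 6, 7}.
Verification: at each break x_0, at least two indices attain the minimum of min_i(a_i + i · x_0).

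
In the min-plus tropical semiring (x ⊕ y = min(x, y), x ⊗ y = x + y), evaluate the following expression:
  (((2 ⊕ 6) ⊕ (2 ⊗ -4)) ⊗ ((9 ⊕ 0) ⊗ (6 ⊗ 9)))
(((2 ⊕ 6) ⊕ (2 ⊗ -4)) ⊗ ((9 ⊕ 0) ⊗ (6 ⊗ 9))) = 13

Expand innermost to outermost. Recall ⊕ takes the minimum of its arguments and ⊗ takes their sum. Working out the expression (((2 ⊕ 6) ⊕ (2 ⊗ -4)) ⊗ ((9 ⊕ 0) ⊗ (6 ⊗ 9))) gives 13.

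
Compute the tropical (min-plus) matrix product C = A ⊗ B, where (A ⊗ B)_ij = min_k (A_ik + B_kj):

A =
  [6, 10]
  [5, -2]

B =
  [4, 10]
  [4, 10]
A ⊗ B =
  [10, 16]
  [2, 8]

Apply the min-plus product entry-by-entry:
  C[0][0] = min over k of (A[0][0] + B[0][0] = 6 + 4 = 10, A[0][1] + B[1][0] = 10 + 4 = 14) = 10 (attained at k = 0)
  C[0][1] = min over k of (A[0][0] + B[0][1] = 6 + 10 = 16, A[0][1] + B[1][1] = 10 + 10 = 20) = 16 (attained at k = 0)
  C[1][0] = min over k of (A[1][0] + B[0][0] = 5 + 4 = 9, A[1][1] + B[1][0] = -2 + 4 = 2) = 2 (attained at k = 1)
  C[1][1] = min over k of (A[1][0] + B[0][1] = 5 + 10 = 15, A[1][1] + B[1][1] = -2 + 10 = 8) = 8 (attained at k = 1)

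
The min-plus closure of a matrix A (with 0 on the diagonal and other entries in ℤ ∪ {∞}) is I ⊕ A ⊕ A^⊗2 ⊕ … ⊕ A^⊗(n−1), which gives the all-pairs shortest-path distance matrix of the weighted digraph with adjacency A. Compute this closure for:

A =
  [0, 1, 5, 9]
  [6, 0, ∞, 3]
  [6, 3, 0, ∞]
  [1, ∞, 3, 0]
Closure =
  [0, 1, 5, 4]
  [4, 0, 6, 3]
  [6, 3, 0, 6]
  [1, 2, 3, 0]

This is the Floyd-Warshall all-pairs shortest-path computation. For each intermediate vertex k = 0, 1, …, 3, update dist[i][j] ← min(dist[i][j], dist[i][k] + dist[k][j]). The final matrix gives, for each (i, j), the minimum total weight of any directed path from i to j (possibly empty when i = j).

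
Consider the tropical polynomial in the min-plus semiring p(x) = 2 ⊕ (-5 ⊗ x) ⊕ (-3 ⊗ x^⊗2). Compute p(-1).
p(-1) = -6

A tropical monomial a ⊗ x^⊗i evaluates to a + i · x. Evaluating each term at x = -1:
  Term 0 contributes 2 + 0 · -1 = 2
  Term 1 contributes -5 + 1 · -1 = -6
  Term 2 contributes -3 + 2 · -1 = -5
p(-1) = ⊕ of these = min[2, -6, -5] = -6.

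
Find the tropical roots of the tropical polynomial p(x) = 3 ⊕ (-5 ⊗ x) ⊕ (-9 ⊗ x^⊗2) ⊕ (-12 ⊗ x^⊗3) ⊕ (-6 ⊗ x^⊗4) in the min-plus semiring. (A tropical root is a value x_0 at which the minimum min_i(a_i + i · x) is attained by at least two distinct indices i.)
Roots: {-6, 3, 4, 8}

Each tropical root is a break point of the lower envelope of the lines y = a_i + i · x (there are 5 lines, with slopes 0, 1, ..., 4). Only the lines that attain the minimum somewhere contribute to roots; other lines are dominated. Here the surviving (envelope) indices are i = 4, i = 3, i = 2, i = 1, i = 0.
Intersections between consecutive envelope lines give the roots: for adjacent envelope indices i < j the intersection is x = (a_i − a_j) / (j − i). Reading off the sorted break points: {-6, 3, 4, 8}.
Verification: at each break x_0, at least two indices attain the minimum of min_i(a_i + i · x_0).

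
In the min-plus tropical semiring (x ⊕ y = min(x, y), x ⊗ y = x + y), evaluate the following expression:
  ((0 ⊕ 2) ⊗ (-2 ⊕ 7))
((0 ⊕ 2) ⊗ (-2 ⊕ 7)) = -2

Expand innermost to outermost. Recall ⊕ takes the minimum of its arguments and ⊗ takes their sum. Working out the expression ((0 ⊕ 2) ⊗ (-2 ⊕ 7)) gives -2.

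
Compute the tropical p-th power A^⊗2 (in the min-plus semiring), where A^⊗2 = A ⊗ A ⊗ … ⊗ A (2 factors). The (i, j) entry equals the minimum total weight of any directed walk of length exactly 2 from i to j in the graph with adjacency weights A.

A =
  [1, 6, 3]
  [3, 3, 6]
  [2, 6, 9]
A^⊗2 =
  [2, 7, 4]
  [4, 6, 6]
  [3, 8, 5]

Each entry (A^⊗2)_ij equals the minimum over all length-2 walks i = v_0 → v_1 → … → v_2 = j of Σ_t A[v_t][v_{t+1}]. For example, for (i, j) = (0, 2) we minimise over 3 possible intermediate vertex sequences; the minimum is 4, attained along the walk 0 → 0 → 2.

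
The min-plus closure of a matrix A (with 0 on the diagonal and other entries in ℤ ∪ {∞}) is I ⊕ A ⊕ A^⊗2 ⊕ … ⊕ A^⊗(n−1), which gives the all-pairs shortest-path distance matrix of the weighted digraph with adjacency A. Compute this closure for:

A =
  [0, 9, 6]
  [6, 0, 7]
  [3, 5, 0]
Closure =
  [0, 9, 6]
  [6, 0, 7]
  [3, 5, 0]

This is the Floyd-Warshall all-pairs shortest-path computation. For each intermediate vertex k = 0, 1, …, 2, update dist[i][j] ← min(dist[i][j], dist[i][k] + dist[k][j]). The final matrix gives, for each (i, j), the minimum total weight of any directed path from i to j (possibly empty when i = j).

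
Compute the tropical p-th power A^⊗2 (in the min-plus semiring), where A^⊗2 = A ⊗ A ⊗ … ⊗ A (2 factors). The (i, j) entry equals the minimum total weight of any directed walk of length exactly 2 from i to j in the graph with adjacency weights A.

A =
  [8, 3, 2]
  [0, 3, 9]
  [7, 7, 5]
A^⊗2 =
  [3, 6, 7]
  [3, 3, 2]
  [7, 10, 9]

Each entry (A^⊗2)_ij equals the minimum over all length-2 walks i = v_0 → v_1 → … → v_2 = j of Σ_t A[v_t][v_{t+1}]. For example, for (i, j) = (0, 2) we minimise over 3 possible intermediate vertex sequences; the minimum is 7, attained along the walk 0 → 2 → 2.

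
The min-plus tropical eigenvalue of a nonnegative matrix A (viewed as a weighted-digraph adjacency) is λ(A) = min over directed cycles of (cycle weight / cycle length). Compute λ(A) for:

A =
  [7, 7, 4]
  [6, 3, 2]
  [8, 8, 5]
λ(A) = 3

Enumerate directed cycles and compute their means (weight / length). Sample:
  cycle 0 → 0: weight = 7, length = 1, mean = 7/1 ≈ 7.000
  cycle 1 → 1: weight = 3, length = 1, mean = 3/1 ≈ 3.000
  cycle 2 → 2: weight = 5, length = 1, mean = 5/1 ≈ 5.000
  cycle 0 → 1 → 0: weight = 13, length = 2, mean = 13/2 ≈ 6.500
  cycle 0 → 2 → 0: weight = 12, length = 2, mean = 12/2 ≈ 6.000
  cycle 1 → 0 → 1: weight = 13, length = 2, mean = 13/2 ≈ 6.500
Minimum mean = 3.000, attained e.g. along the cycle 1 → 1 with weight 3 and length 1. So λ(A) = 3/1 = 3.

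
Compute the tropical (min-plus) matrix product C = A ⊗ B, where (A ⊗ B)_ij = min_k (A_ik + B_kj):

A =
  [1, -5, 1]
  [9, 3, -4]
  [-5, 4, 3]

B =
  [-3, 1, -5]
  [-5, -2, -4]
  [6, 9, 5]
A ⊗ B =
  [-10, -7, -9]
  [-2, 1, -1]
  [-8, -4, -10]

Apply the min-plus product entry-by-entry:
  C[0][0] = min over k of (A[0][0] + B[0][0] = 1 + -3 = -2, A[0][1] + B[1][0] = -5 + -5 = -10, A[0][2] + B[2][0] = 1 + 6 = 7) = -10 (attained at k = 1)
  C[0][1] = min over k of (A[0][0] + B[0][1] = 1 + 1 = 2, A[0][1] + B[1][1] = -5 + -2 = -7, A[0][2] + B[2][1] = 1 + 9 = 10) = -7 (attained at k = 1)
  C[0][2] = min over k of (A[0][0] + B[0][2] = 1 + -5 = -4, A[0][1] + B[1][2] = -5 + -4 = -9, A[0][2] + B[2][2] = 1 + 5 = 6) = -9 (attained at k = 1)
  C[1][0] = min over k of (A[1][0] + B[0][0] = 9 + -3 = 6, A[1][1] + B[1][0] = 3 + -5 = -2, A[1][2] + B[2][0] = -4 + 6 = 2) = -2 (attained at k = 1)
  C[1][1] = min over k of (A[1][0] + B[0][1] = 9 + 1 = 10, A[1][1] + B[1][1] = 3 + -2 = 1, A[1][2] + B[2][1] = -4 + 9 = 5) = 1 (attained at k = 1)
  C[1][2] = min over k of (A[1][0] + B[0][2] = 9 + -5 = 4, A[1][1] + B[1][2] = 3 + -4 = -1, A[1][2] + B[2][2] = -4 + 5 = 1) = -1 (attained at k = 1)
  C[2][0] = min over k of (A[2][0] + B[0][0] = -5 + -3 = -8, A[2][1] + B[1][0] = 4 + -5 = -1, A[2][2] + B[2][0] = 3 + 6 = 9) = -8 (attained at k = 0)
  C[2][1] = min over k of (A[2][0] + B[0][1] = -5 + 1 = -4, A[2][1] + B[1][1] = 4 + -2 = 2, A[2][2] + B[2][1] = 3 + 9 = 12) = -4 (attained at k = 0)
  C[2][2] = min over k of (A[2][0] + B[0][2] = -5 + -5 = -10, A[2][1] + B[1][2] = 4 + -4 = 0, A[2][2] + B[2][2] = 3 + 5 = 8) = -10 (attained at k = 0)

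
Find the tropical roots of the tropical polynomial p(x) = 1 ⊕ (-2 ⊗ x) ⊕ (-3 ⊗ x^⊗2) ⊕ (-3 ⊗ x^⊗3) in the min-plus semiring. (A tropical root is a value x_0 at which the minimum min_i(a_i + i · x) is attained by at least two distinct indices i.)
Roots: {0, 1, 3}

Each tropical root is a break point of the lower envelope of the lines y = a_i + i · x (there are 4 lines, with slopes 0, 1, ..., 3). Only the lines that attain the minimum somewhere contribute to roots; other lines are dominated. Here the surviving (envelope) indices are i = 3, i = 2, i = 1, i = 0.
Intersections between consecutive envelope lines give the roots: for adjacent envelope indices i < j the intersection is x = (a_i − a_j) / (j − i). Reading off the sorted break points: {0, 1, 3}.
Verification: at each break x_0, at least two indices attain the minimum of min_i(a_i + i · x_0).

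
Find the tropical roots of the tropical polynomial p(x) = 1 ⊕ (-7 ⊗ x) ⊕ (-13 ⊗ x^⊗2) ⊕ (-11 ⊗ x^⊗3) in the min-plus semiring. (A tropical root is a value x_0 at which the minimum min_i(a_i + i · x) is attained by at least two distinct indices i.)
Roots: {-2, 6, 8}

Each tropical root is a break point of the lower envelope of the lines y = a_i + i · x (there are 4 lines, with slopes 0, 1, ..., 3). Only the lines that attain the minimum somewhere contribute to roots; other lines are dominated. Here the surviving (envelope) indices are i = 3, i = 2, i = 1, i = 0.
Intersections between consecutive envelope lines give the roots: for adjacent envelope indices i < j the intersection is x = (a_i − a_j) / (j − i). Reading off the sorted break points: {-2, 6, 8}.
Verification: at each break x_0, at least two indices attain the minimum of min_i(a_i + i · x_0).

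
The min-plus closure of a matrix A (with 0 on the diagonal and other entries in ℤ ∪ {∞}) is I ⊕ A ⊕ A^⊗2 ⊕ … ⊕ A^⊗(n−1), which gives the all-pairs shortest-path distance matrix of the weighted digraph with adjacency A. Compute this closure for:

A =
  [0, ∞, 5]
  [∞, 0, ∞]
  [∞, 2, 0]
Closure =
  [0, 7, 5]
  [∞, 0, ∞]
  [∞, 2, 0]

This is the Floyd-Warshall all-pairs shortest-path computation. For each intermediate vertex k = 0, 1, …, 2, update dist[i][j] ← min(dist[i][j], dist[i][k] + dist[k][j]). The final matrix gives, for each (i, j), the minimum total weight of any directed path from i to j (possibly empty when i = j).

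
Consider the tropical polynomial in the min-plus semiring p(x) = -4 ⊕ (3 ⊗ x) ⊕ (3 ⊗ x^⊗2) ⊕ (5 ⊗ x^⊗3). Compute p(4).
p(4) = -4

A tropical monomial a ⊗ x^⊗i evaluates to a + i · x. Evaluating each term at x = 4:
  Term 0 contributes -4 + 0 · 4 = -4
  Term 1 contributes 3 + 1 · 4 = 7
  Term 2 contributes 3 + 2 · 4 = 11
  Term 3 contributes 5 + 3 · 4 = 17
p(4) = ⊕ of these = min[-4, 7, 11, 17] = -4.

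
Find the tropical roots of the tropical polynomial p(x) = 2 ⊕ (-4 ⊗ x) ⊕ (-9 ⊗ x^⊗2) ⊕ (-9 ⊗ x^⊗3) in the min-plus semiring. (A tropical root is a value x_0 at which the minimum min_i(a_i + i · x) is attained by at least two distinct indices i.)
Roots: {0, 5, 6}

Each tropical root is a break point of the lower envelope of the lines y = a_i + i · x (there are 4 lines, with slopes 0, 1, ..., 3). Only the lines that attain the minimum somewhere contribute to roots; other lines are dominated. Here the surviving (envelope) indices are i = 3, i = 2, i = 1, i = 0.
Intersections between consecutive envelope lines give the roots: for adjacent envelope indices i < j the intersection is x = (a_i − a_j) / (j − i). Reading off the sorted break points: {0, 5, 6}.
Verification: at each break x_0, at least two indices attain the minimum of min_i(a_i + i · x_0).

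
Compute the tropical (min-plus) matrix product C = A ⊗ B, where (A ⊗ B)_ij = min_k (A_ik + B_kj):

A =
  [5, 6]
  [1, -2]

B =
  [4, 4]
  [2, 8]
A ⊗ B =
  [8, 9]
  [0, 5]

Apply the min-plus product entry-by-entry:
  C[0][0] = min over k of (A[0][0] + B[0][0] = 5 + 4 = 9, A[0][1] + B[1][0] = 6 + 2 = 8) = 8 (attained at k = 1)
  C[0][1] = min over k of (A[0][0] + B[0][1] = 5 + 4 = 9, A[0][1] + B[1][1] = 6 + 8 = 14) = 9 (attained at k = 0)
  C[1][0] = min over k of (A[1][0] + B[0][0] = 1 + 4 = 5, A[1][1] + B[1][0] = -2 + 2 = 0) = 0 (attained at k = 1)
  C[1][1] = min over k of (A[1][0] + B[0][1] = 1 + 4 = 5, A[1][1] + B[1][1] = -2 + 8 = 6) = 5 (attained at k = 0)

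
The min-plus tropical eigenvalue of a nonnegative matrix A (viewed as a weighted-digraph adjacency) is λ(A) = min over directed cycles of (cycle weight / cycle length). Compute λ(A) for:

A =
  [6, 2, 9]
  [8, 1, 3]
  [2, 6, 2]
λ(A) = 1

Enumerate directed cycles and compute their means (weight / length). Sample:
  cycle 0 → 0: weight = 6, length = 1, mean = 6/1 ≈ 6.000
  cycle 1 → 1: weight = 1, length = 1, mean = 1/1 ≈ 1.000
  cycle 2 → 2: weight = 2, length = 1, mean = 2/1 ≈ 2.000
  cycle 0 → 1 → 0: weight = 10, length = 2, mean = 10/2 ≈ 5.000
  cycle 0 → 2 → 0: weight = 11, length = 2, mean = 11/2 ≈ 5.500
  cycle 1 → 0 → 1: weight = 10, length = 2, mean = 10/2 ≈ 5.000
Minimum mean = 1.000, attained e.g. along the cycle 1 → 1 with weight 1 and length 1. So λ(A) = 1/1 = 1.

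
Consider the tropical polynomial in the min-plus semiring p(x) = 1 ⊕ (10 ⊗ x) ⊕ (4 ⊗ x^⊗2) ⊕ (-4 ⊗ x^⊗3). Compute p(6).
p(6) = 1

A tropical monomial a ⊗ x^⊗i evaluates to a + i · x. Evaluating each term at x = 6:
  Term 0 contributes 1 + 0 · 6 = 1
  Term 1 contributes 10 + 1 · 6 = 16
  Term 2 contributes 4 + 2 · 6 = 16
  Term 3 contributes -4 + 3 · 6 = 14
p(6) = ⊕ of these = min[1, 16, 16, 14] = 1.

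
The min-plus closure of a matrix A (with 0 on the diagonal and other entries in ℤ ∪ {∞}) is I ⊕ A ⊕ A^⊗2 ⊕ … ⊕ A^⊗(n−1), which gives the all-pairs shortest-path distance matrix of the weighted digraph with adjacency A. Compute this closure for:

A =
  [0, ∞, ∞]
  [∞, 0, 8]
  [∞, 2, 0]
Closure =
  [0, ∞, ∞]
  [∞, 0, 8]
  [∞, 2, 0]

This is the Floyd-Warshall all-pairs shortest-path computation. For each intermediate vertex k = 0, 1, …, 2, update dist[i][j] ← min(dist[i][j], dist[i][k] + dist[k][j]). The final matrix gives, for each (i, j), the minimum total weight of any directed path from i to j (possibly empty when i = j).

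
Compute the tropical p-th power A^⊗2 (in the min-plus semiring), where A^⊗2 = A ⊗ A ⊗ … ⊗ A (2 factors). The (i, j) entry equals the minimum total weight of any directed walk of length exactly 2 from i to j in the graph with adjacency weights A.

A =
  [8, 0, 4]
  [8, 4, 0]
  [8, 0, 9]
A^⊗2 =
  [8, 4, 0]
  [8, 0, 4]
  [8, 4, 0]

Each entry (A^⊗2)_ij equals the minimum over all length-2 walks i = v_0 → v_1 → … → v_2 = j of Σ_t A[v_t][v_{t+1}]. For example, for (i, j) = (0, 2) we minimise over 3 possible intermediate vertex sequences; the minimum is 0, attained along the walk 0 → 1 → 2.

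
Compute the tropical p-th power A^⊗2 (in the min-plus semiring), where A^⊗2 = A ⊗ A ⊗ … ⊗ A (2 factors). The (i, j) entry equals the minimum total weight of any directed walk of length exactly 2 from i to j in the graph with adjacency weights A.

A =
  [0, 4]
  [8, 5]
A^⊗2 =
  [0, 4]
  [8, 10]

Each entry (A^⊗2)_ij equals the minimum over all length-2 walks i = v_0 → v_1 → … → v_2 = j of Σ_t A[v_t][v_{t+1}]. For example, for (i, j) = (0, 1) we minimise over 2 possible intermediate vertex sequences; the minimum is 4, attained along the walk 0 → 0 → 1.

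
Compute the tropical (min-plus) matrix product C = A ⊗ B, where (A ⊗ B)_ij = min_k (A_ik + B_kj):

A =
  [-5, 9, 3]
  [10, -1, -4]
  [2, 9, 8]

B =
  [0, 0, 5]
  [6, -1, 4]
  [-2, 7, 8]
A ⊗ B =
  [-5, -5, 0]
  [-6, -2, 3]
  [2, 2, 7]

Apply the min-plus product entry-by-entry:
  C[0][0] = min over k of (A[0][0] + B[0][0] = -5 + 0 = -5, A[0][1] + B[1][0] = 9 + 6 = 15, A[0][2] + B[2][0] = 3 + -2 = 1) = -5 (attained at k = 0)
  C[0][1] = min over k of (A[0][0] + B[0][1] = -5 + 0 = -5, A[0][1] + B[1][1] = 9 + -1 = 8, A[0][2] + B[2][1] = 3 + 7 = 10) = -5 (attained at k = 0)
  C[0][2] = min over k of (A[0][0] + B[0][2] = -5 + 5 = 0, A[0][1] + B[1][2] = 9 + 4 = 13, A[0][2] + B[2][2] = 3 + 8 = 11) = 0 (attained at k = 0)
  C[1][0] = min over k of (A[1][0] + B[0][0] = 10 + 0 = 10, A[1][1] + B[1][0] = -1 + 6 = 5, A[1][2] + B[2][0] = -4 + -2 = -6) = -6 (attained at k = 2)
  C[1][1] = min over k of (A[1][0] + B[0][1] = 10 + 0 = 10, A[1][1] + B[1][1] = -1 + -1 = -2, A[1][2] + B[2][1] = -4 + 7 = 3) = -2 (attained at k = 1)
  C[1][2] = min over k of (A[1][0] + B[0][2] = 10 + 5 = 15, A[1][1] + B[1][2] = -1 + 4 = 3, A[1][2] + B[2][2] = -4 + 8 = 4) = 3 (attained at k = 1)
  C[2][0] = min over k of (A[2][0] + B[0][0] = 2 + 0 = 2, A[2][1] + B[1][0] = 9 + 6 = 15, A[2][2] + B[2][0] = 8 + -2 = 6) = 2 (attained at k = 0)
  C[2][1] = min over k of (A[2][0] + B[0][1] = 2 + 0 = 2, A[2][1] + B[1][1] = 9 + -1 = 8, A[2][2] + B[2][1] = 8 + 7 = 15) = 2 (attained at k = 0)
  C[2][2] = min over k of (A[2][0] + B[0][2] = 2 + 5 = 7, A[2][1] + B[1][2] = 9 + 4 = 13, A[2][2] + B[2][2] = 8 + 8 = 16) = 7 (attained at k = 0)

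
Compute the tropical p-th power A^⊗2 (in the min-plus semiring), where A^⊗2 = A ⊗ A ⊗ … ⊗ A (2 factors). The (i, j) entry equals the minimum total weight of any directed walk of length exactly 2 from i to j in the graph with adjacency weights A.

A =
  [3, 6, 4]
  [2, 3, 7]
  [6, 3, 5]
A^⊗2 =
  [6, 7, 7]
  [5, 6, 6]
  [5, 6, 10]

Each entry (A^⊗2)_ij equals the minimum over all length-2 walks i = v_0 → v_1 → … → v_2 = j of Σ_t A[v_t][v_{t+1}]. For example, for (i, j) = (0, 2) we minimise over 3 possible intermediate vertex sequences; the minimum is 7, attained along the walk 0 → 0 → 2.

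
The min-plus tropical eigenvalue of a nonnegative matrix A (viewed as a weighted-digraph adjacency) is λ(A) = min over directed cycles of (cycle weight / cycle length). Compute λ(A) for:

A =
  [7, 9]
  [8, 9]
λ(A) = 7

Enumerate directed cycles and compute their means (weight / length). Sample:
  cycle 0 → 0: weight = 7, length = 1, mean = 7/1 ≈ 7.000
  cycle 1 → 1: weight = 9, length = 1, mean = 9/1 ≈ 9.000
  cycle 0 → 1 → 0: weight = 17, length = 2, mean = 17/2 ≈ 8.500
  cycle 1 → 0 → 1: weight = 17, length = 2, mean = 17/2 ≈ 8.500
Minimum mean = 7.000, attained e.g. along the cycle 0 → 0 with weight 7 and length 1. So λ(A) = 7/1 = 7.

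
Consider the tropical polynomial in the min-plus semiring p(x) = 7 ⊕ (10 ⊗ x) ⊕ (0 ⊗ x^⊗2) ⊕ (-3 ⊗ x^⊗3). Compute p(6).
p(6) = 7

A tropical monomial a ⊗ x^⊗i evaluates to a + i · x. Evaluating each term at x = 6:
  Term 0 contributes 7 + 0 · 6 = 7
  Term 1 contributes 10 + 1 · 6 = 16
  Term 2 contributes 0 + 2 · 6 = 12
  Term 3 contributes -3 + 3 · 6 = 15
p(6) = ⊕ of these = min[7, 16, 12, 15] = 7.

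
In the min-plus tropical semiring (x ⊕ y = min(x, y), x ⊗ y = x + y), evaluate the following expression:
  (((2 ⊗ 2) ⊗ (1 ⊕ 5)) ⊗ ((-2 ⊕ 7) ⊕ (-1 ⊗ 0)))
(((2 ⊗ 2) ⊗ (1 ⊕ 5)) ⊗ ((-2 ⊕ 7) ⊕ (-1 ⊗ 0))) = 3

Expand innermost to outermost. Recall ⊕ takes the minimum of its arguments and ⊗ takes their sum. Working out the expression (((2 ⊗ 2) ⊗ (1 ⊕ 5)) ⊗ ((-2 ⊕ 7) ⊕ (-1 ⊗ 0))) gives 3.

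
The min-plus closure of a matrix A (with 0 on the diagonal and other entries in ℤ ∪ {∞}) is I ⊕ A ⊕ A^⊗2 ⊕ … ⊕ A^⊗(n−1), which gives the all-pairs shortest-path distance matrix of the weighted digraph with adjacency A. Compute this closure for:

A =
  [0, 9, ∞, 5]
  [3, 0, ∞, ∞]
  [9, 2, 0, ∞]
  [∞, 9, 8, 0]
Closure =
  [0, 9, 13, 5]
  [3, 0, 16, 8]
  [5, 2, 0, 10]
  [12, 9, 8, 0]

This is the Floyd-Warshall all-pairs shortest-path computation. For each intermediate vertex k = 0, 1, …, 3, update dist[i][j] ← min(dist[i][j], dist[i][k] + dist[k][j]). The final matrix gives, for each (i, j), the minimum total weight of any directed path from i to j (possibly empty when i = j).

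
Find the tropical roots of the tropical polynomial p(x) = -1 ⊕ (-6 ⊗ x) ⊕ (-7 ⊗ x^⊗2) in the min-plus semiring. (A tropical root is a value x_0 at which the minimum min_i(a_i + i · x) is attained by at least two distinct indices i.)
Roots: {1, 5}

Each tropical root is a break point of the lower envelope of the lines y = a_i + i · x (there are 3 lines, with slopes 0, 1, ..., 2). Only the lines that attain the minimum somewhere contribute to roots; other lines are dominated. Here the surviving (envelope) indices are i = 2, i = 1, i = 0.
Intersections between consecutive envelope lines give the roots: for adjacent envelope indices i < j the intersection is x = (a_i − a_j) / (j − i). Reading off the sorted break points: {1, 5}.
Verification: at each break x_0, at least two indices attain the minimum of min_i(a_i + i · x_0).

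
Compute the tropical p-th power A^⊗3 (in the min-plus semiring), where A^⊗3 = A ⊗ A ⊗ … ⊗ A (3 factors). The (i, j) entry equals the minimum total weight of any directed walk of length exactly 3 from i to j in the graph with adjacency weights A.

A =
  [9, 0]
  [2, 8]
A^⊗3 =
  [10, 2]
  [4, 10]

Each entry (A^⊗3)_ij equals the minimum over all length-3 walks i = v_0 → v_1 → … → v_3 = j of Σ_t A[v_t][v_{t+1}]. For example, for (i, j) = (0, 1) we minimise over 4 possible intermediate vertex sequences; the minimum is 2, attained along the walk 0 → 1 → 0 → 1.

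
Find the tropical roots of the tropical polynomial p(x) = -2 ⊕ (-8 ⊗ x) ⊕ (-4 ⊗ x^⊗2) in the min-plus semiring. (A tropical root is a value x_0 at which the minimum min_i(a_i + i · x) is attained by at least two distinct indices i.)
Roots: {-4, 6}

Each tropical root is a break point of the lower envelope of the lines y = a_i + i · x (there are 3 lines, with slopes 0, 1, ..., 2). Only the lines that attain the minimum somewhere contribute to roots; other lines are dominated. Here the surviving (envelope) indices are i = 2, i = 1, i = 0.
Intersections between consecutive envelope lines give the roots: for adjacent envelope indices i < j the intersection is x = (a_i − a_j) / (j − i). Reading off the sorted break points: {-4, 6}.
Verification: at each break x_0, at least two indices attain the minimum of min_i(a_i + i · x_0).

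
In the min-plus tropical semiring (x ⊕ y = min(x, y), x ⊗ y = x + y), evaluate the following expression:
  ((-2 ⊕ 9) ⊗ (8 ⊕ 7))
((-2 ⊕ 9) ⊗ (8 ⊕ 7)) = 5

Expand innermost to outermost. Recall ⊕ takes the minimum of its arguments and ⊗ takes their sum. Working out the expression ((-2 ⊕ 9) ⊗ (8 ⊕ 7)) gives 5.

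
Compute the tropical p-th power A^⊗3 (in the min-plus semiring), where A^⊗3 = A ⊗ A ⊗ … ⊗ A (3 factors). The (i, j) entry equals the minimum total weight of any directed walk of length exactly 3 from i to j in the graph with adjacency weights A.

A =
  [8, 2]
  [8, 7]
A^⊗3 =
  [17, 12]
  [18, 17]

Each entry (A^⊗3)_ij equals the minimum over all length-3 walks i = v_0 → v_1 → … → v_3 = j of Σ_t A[v_t][v_{t+1}]. For example, for (i, j) = (0, 1) we minimise over 4 possible intermediate vertex sequences; the minimum is 12, attained along the walk 0 → 1 → 0 → 1.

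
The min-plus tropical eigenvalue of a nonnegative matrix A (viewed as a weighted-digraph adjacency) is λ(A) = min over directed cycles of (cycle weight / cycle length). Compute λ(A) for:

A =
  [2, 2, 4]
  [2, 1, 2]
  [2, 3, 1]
λ(A) = 1

Enumerate directed cycles and compute their means (weight / length). Sample:
  cycle 0 → 0: weight = 2, length = 1, mean = 2/1 ≈ 2.000
  cycle 1 → 1: weight = 1, length = 1, mean = 1/1 ≈ 1.000
  cycle 2 → 2: weight = 1, length = 1, mean = 1/1 ≈ 1.000
  cycle 0 → 1 → 0: weight = 4, length = 2, mean = 4/2 ≈ 2.000
  cycle 0 → 2 → 0: weight = 6, length = 2, mean = 6/2 ≈ 3.000
  cycle 1 → 0 → 1: weight = 4, length = 2, mean = 4/2 ≈ 2.000
Minimum mean = 1.000, attained e.g. along the cycle 1 → 1 with weight 1 and length 1. So λ(A) = 1/1 = 1.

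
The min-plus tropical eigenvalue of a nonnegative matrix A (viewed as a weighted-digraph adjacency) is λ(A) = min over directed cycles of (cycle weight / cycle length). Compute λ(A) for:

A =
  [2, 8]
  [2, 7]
λ(A) = 2

Enumerate directed cycles and compute their means (weight / length). Sample:
  cycle 0 → 0: weight = 2, length = 1, mean = 2/1 ≈ 2.000
  cycle 1 → 1: weight = 7, length = 1, mean = 7/1 ≈ 7.000
  cycle 0 → 1 → 0: weight = 10, length = 2, mean = 10/2 ≈ 5.000
  cycle 1 → 0 → 1: weight = 10, length = 2, mean = 10/2 ≈ 5.000
Minimum mean = 2.000, attained e.g. along the cycle 0 → 0 with weight 2 and length 1. So λ(A) = 2/1 = 2.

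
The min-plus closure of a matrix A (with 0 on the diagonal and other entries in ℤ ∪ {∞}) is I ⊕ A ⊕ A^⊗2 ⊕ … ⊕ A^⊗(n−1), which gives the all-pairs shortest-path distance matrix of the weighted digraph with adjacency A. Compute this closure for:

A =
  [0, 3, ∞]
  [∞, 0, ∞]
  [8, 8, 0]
Closure =
  [0, 3, ∞]
  [∞, 0, ∞]
  [8, 8, 0]

This is the Floyd-Warshall all-pairs shortest-path computation. For each intermediate vertex k = 0, 1, …, 2, update dist[i][j] ← min(dist[i][j], dist[i][k] + dist[k][j]). The final matrix gives, for each (i, j), the minimum total weight of any directed path from i to j (possibly empty when i = j).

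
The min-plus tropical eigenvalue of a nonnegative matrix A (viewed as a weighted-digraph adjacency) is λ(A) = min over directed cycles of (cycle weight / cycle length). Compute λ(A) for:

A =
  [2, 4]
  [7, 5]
λ(A) = 2

Enumerate directed cycles and compute their means (weight / length). Sample:
  cycle 0 → 0: weight = 2, length = 1, mean = 2/1 ≈ 2.000
  cycle 1 → 1: weight = 5, length = 1, mean = 5/1 ≈ 5.000
  cycle 0 → 1 → 0: weight = 11, length = 2, mean = 11/2 ≈ 5.500
  cycle 1 → 0 → 1: weight = 11, length = 2, mean = 11/2 ≈ 5.500
Minimum mean = 2.000, attained e.g. along the cycle 0 → 0 with weight 2 and length 1. So λ(A) = 2/1 = 2.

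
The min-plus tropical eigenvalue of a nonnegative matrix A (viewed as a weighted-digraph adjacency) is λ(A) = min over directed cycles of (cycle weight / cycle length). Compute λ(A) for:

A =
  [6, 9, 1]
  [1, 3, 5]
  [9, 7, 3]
λ(A) = 3

Enumerate directed cycles and compute their means (weight / length). Sample:
  cycle 0 → 0: weight = 6, length = 1, mean = 6/1 ≈ 6.000
  cycle 1 → 1: weight = 3, length = 1, mean = 3/1 ≈ 3.000
  cycle 2 → 2: weight = 3, length = 1, mean = 3/1 ≈ 3.000
  cycle 0 → 1 → 0: weight = 10, length = 2, mean = 10/2 ≈ 5.000
  cycle 0 → 2 → 0: weight = 10, length = 2, mean = 10/2 ≈ 5.000
  cycle 1 → 0 → 1: weight = 10, length = 2, mean = 10/2 ≈ 5.000
Minimum mean = 3.000, attained e.g. along the cycle 1 → 1 with weight 3 and length 1. So λ(A) = 3/1 = 3.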